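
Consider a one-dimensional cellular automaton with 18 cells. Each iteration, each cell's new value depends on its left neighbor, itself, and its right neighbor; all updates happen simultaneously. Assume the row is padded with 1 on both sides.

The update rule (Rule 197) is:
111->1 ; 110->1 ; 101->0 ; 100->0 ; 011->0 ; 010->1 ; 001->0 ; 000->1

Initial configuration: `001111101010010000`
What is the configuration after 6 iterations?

000111101010010110
010011101010010010
010001101010010010
010100101010010010
010100101010010010  (fixed point — unchanged through iteration 6)

010100101010010010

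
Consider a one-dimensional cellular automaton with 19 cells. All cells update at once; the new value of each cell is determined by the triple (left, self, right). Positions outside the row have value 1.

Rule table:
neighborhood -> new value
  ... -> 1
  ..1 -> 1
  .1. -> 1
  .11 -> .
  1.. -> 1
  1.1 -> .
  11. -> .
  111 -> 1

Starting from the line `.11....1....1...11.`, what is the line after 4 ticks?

1.111.1111111.111.1

...1111111111111...
111.11111111111.111
11...111111111...11
1.111.1111111.111.1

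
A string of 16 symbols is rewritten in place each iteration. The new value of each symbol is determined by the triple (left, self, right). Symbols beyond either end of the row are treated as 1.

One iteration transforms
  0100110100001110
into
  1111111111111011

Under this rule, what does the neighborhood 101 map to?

1

At position 0 the neighborhood is 101; the next row has 1 there.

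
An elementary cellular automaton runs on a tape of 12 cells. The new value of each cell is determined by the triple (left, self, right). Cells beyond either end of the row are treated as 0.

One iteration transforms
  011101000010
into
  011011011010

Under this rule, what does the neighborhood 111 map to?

At position 2 the neighborhood is 111; the next row has 1 there.

1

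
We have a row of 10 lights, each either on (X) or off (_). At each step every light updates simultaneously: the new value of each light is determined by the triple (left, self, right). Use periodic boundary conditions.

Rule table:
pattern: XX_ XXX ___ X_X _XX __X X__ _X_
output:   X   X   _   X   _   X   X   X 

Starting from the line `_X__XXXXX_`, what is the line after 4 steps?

XXXX_XXXXX
XXXXX_XXXX
XXXXXX_XXX
XXXXXXX_XX

XXXXXXX_XX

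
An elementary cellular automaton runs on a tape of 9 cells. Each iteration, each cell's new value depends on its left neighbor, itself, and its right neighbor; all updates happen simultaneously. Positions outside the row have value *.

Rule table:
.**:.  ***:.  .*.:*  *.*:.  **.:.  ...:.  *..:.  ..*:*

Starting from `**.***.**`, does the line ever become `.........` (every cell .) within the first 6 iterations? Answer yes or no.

.........
all cells are . at iteration 1

yes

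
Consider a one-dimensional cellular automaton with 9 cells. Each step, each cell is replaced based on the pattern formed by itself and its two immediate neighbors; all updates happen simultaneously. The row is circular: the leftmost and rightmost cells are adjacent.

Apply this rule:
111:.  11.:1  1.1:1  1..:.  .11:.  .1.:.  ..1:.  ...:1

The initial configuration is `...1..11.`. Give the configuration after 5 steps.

step 1: 11.....1.
step 2: .1.111..1
step 3: 1.1..1...
step 4: .1.....1.
step 5: ...111...

...111...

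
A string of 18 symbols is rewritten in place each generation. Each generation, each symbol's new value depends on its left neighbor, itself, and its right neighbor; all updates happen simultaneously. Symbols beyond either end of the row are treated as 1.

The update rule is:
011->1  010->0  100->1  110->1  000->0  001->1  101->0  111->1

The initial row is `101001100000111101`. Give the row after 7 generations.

111111111011111101

generation 1: 100111110001111101
generation 2: 111111111011111101
generation 3: 111111111011111101  (fixed point — unchanged through generation 7)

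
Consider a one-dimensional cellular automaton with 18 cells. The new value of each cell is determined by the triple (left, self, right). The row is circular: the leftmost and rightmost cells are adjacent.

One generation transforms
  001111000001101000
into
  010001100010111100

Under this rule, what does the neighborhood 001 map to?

At position 1 the neighborhood is 001; the next row has 1 there.

1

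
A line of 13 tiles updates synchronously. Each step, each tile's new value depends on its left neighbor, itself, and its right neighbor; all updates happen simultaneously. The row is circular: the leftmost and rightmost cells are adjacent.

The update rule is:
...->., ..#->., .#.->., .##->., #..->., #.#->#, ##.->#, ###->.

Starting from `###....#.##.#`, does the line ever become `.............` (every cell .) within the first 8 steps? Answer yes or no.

..#.....#.##.
.........#.#.
..........#..
.............
all cells are . at step 4

yes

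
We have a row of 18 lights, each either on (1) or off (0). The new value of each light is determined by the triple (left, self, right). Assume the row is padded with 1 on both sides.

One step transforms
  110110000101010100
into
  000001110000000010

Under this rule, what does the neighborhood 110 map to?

At position 1 the neighborhood is 110; the next row has 0 there.

0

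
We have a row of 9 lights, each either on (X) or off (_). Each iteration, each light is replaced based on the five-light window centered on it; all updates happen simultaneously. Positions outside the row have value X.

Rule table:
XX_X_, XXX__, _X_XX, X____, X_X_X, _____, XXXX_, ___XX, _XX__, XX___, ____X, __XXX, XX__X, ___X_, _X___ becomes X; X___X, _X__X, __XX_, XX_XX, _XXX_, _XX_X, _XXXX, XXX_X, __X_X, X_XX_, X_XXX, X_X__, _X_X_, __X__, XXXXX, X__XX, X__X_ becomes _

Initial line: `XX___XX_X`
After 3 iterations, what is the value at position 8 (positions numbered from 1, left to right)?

_

XXX_X____
_X_X_XXXX
XX_XX____
position 8 holds _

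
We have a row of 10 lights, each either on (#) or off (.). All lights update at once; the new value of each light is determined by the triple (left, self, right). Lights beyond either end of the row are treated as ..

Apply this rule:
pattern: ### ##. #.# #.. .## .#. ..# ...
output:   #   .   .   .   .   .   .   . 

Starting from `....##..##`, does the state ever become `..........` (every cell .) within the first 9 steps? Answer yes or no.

..........
all cells are . at step 1

yes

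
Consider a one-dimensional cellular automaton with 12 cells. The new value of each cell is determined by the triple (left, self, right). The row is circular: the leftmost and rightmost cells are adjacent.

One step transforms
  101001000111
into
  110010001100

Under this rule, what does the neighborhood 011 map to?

At position 9 the neighborhood is 011; the next row has 1 there.

1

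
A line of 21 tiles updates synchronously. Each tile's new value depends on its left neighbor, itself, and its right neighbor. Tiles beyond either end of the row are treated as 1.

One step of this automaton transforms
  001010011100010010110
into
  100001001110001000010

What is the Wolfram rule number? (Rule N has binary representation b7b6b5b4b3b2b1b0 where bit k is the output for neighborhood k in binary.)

208

position 8: 111 → 1  (bit 7 = 1)
position 9: 110 → 1  (bit 6 = 1)
position 3: 101 → 0  (bit 5 = 0)
position 0: 100 → 1  (bit 4 = 1)
position 7: 011 → 0  (bit 3 = 0)
position 2: 010 → 0  (bit 2 = 0)
position 1: 001 → 0  (bit 1 = 0)
position 11: 000 → 0  (bit 0 = 0)
bits b7..b0 = 11010000 = 208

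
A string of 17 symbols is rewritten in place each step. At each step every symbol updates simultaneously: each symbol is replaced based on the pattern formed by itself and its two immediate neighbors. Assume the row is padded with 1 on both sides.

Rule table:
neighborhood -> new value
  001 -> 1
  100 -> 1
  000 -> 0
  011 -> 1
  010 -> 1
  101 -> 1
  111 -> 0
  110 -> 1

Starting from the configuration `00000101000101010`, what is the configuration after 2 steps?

10001111101111111
11011000111000000

11011000111000000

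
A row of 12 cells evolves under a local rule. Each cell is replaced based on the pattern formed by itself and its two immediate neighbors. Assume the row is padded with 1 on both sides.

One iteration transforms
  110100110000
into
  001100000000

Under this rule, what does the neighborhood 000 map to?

At position 9 the neighborhood is 000; the next row has 0 there.

0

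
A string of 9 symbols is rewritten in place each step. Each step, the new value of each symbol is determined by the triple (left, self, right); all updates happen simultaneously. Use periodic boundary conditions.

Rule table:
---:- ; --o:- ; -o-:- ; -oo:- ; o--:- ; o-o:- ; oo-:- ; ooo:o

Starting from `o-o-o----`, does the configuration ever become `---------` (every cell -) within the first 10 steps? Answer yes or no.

yes

---------
all cells are - at step 1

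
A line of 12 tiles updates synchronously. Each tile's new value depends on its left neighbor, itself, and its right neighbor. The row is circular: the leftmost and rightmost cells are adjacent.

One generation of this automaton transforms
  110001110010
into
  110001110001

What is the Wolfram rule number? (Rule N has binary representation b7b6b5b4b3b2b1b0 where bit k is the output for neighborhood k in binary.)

232

position 6: 111 → 1  (bit 7 = 1)
position 1: 110 → 1  (bit 6 = 1)
position 11: 101 → 1  (bit 5 = 1)
position 2: 100 → 0  (bit 4 = 0)
position 0: 011 → 1  (bit 3 = 1)
position 10: 010 → 0  (bit 2 = 0)
position 4: 001 → 0  (bit 1 = 0)
position 3: 000 → 0  (bit 0 = 0)
bits b7..b0 = 11101000 = 232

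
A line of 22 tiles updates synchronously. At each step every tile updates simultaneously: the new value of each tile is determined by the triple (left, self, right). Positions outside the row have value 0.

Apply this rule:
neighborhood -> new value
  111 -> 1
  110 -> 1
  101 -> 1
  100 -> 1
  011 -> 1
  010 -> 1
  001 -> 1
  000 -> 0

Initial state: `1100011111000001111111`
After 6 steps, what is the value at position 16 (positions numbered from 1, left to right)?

1

1110111111100011111111
1111111111110111111111
1111111111111111111111
1111111111111111111111  (fixed point — unchanged through step 6)
position 16 holds 1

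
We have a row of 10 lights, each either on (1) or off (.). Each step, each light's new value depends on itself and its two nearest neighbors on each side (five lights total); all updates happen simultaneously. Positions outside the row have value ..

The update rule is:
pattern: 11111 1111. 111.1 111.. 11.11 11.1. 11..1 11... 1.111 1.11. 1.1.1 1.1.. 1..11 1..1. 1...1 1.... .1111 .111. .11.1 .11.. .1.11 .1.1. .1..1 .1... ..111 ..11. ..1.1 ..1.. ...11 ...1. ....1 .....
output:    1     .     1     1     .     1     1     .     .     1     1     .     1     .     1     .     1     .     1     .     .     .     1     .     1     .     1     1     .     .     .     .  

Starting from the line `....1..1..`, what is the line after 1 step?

....11.1..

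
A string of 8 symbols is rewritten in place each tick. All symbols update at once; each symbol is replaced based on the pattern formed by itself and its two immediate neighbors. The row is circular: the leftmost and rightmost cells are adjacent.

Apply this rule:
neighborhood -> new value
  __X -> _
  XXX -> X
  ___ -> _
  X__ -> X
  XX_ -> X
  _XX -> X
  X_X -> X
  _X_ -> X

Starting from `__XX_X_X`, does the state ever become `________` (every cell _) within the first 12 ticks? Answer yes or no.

X_XXXXXX
XXXXXXXX
XXXXXXXX  (fixed point — unchanged through tick 12)
tick 12 is XXXXXXXX, still not uniform _

no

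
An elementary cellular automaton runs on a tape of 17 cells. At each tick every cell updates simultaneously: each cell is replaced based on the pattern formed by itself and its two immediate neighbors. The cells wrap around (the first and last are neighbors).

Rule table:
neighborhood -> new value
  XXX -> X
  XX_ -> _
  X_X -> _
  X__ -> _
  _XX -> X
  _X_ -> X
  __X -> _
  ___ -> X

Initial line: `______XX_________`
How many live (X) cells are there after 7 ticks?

tick 1: XXXXX_X__XXXXXXXX
tick 2: XXXX__X__XXXXXXXX
tick 3: XXX___X__XXXXXXXX
tick 4: XX__X_X__XXXXXXXX
tick 5: X___X_X__XXXXXXXX
tick 6: __X_X_X__XXXXXXXX
tick 7: __X_X_X__XXXXXXX_
count of X: 10

10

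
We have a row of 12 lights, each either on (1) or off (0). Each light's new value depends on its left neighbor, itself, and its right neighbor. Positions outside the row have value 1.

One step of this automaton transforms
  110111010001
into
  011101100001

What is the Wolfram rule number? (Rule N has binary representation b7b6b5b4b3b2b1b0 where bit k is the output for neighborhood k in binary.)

104

position 0: 111 → 0  (bit 7 = 0)
position 1: 110 → 1  (bit 6 = 1)
position 2: 101 → 1  (bit 5 = 1)
position 8: 100 → 0  (bit 4 = 0)
position 3: 011 → 1  (bit 3 = 1)
position 7: 010 → 0  (bit 2 = 0)
position 10: 001 → 0  (bit 1 = 0)
position 9: 000 → 0  (bit 0 = 0)
bits b7..b0 = 01101000 = 104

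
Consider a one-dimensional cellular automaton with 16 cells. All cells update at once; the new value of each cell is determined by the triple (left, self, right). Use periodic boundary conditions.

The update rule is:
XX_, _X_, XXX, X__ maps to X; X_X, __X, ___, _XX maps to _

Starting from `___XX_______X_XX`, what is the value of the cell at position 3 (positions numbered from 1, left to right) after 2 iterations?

_

X___XX______X__X
XX___XX_____XX__
position 3 holds _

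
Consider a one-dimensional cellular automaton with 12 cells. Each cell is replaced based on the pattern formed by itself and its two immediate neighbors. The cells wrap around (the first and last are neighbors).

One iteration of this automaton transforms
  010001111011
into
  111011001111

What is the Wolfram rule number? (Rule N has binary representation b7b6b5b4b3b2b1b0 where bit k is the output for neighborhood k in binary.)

126

position 6: 111 → 0  (bit 7 = 0)
position 8: 110 → 1  (bit 6 = 1)
position 0: 101 → 1  (bit 5 = 1)
position 2: 100 → 1  (bit 4 = 1)
position 5: 011 → 1  (bit 3 = 1)
position 1: 010 → 1  (bit 2 = 1)
position 4: 001 → 1  (bit 1 = 1)
position 3: 000 → 0  (bit 0 = 0)
bits b7..b0 = 01111110 = 126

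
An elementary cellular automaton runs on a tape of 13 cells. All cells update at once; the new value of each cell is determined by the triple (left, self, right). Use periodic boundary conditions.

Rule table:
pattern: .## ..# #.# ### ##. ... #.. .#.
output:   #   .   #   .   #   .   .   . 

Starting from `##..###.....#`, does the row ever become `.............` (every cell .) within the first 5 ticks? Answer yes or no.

yes

.#..#.#.....#
#....#.......
.............
all cells are . at tick 3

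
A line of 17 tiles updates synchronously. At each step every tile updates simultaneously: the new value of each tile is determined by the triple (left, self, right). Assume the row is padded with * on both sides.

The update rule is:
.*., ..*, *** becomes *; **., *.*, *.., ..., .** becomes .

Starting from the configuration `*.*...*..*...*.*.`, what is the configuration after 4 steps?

...**....*...*...

step 1: ..*..**.**..**.*.
step 2: .**.*......*...*.
step 3: ....*.....**..**.
step 4: ...**....*...*...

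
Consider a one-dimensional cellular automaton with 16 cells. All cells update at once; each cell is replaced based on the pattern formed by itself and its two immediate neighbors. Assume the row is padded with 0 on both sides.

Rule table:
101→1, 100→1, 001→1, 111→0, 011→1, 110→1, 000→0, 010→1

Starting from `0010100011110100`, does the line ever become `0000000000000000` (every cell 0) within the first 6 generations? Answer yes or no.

no

0111110110011110
1100011111110011
1110110000011111
1011111000110001
1110001101111011
1011011111001111
generation 6 is 1011011111001111, still not uniform 0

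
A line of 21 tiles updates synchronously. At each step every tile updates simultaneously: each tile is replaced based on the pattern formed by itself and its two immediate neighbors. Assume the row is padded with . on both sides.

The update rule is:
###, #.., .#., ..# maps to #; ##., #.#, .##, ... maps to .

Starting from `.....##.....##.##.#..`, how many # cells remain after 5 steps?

7

step 1: ....#..#...#......##.
step 2: ...######.###....#..#
step 3: ..#.####...#.#..#####
step 4: .##..##.#.##.###.###.
step 5: #..##...#.....#...#.#
count of #: 7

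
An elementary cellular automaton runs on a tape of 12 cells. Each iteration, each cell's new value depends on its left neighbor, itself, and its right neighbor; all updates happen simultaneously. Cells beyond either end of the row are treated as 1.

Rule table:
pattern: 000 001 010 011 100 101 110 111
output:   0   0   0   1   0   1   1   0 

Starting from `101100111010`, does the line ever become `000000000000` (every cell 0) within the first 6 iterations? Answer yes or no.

iteration 1: 111100101101
iteration 2: 000100011111
iteration 3: 000000010000
iteration 4: 000000000000
all cells are 0 at iteration 4

yes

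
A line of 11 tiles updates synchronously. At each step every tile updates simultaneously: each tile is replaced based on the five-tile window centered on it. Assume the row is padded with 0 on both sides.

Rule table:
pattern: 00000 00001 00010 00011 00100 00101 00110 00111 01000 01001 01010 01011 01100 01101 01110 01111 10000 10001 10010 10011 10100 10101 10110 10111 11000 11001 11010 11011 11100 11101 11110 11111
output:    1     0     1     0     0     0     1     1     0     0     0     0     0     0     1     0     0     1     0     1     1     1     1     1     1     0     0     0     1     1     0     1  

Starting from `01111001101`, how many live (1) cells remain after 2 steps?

2

step 1: 01001011001
step 2: 10000010000
count of 1: 2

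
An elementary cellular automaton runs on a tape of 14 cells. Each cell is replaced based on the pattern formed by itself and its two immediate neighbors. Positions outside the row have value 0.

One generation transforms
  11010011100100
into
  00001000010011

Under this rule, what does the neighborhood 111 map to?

At position 7 the neighborhood is 111; the next row has 0 there.

0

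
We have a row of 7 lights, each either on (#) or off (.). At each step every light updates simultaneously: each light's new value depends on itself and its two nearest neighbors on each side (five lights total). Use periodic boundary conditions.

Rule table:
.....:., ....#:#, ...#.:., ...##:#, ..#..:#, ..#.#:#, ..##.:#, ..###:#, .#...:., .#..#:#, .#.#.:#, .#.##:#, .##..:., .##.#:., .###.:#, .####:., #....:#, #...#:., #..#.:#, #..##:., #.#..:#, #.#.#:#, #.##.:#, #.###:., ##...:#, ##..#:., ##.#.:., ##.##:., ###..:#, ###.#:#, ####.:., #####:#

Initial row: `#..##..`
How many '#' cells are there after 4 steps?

##.#..#
##.##.#
##.#...
#..#..#
count of #: 3

3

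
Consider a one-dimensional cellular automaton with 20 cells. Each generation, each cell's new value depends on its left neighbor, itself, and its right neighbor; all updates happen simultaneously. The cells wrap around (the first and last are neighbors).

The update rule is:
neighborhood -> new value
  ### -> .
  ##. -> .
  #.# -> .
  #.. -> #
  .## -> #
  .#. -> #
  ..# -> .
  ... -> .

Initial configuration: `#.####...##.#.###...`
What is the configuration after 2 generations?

#.#...#..#..#.#..#..
#.##..##.##.#.##.##.

#.##..##.##.#.##.##.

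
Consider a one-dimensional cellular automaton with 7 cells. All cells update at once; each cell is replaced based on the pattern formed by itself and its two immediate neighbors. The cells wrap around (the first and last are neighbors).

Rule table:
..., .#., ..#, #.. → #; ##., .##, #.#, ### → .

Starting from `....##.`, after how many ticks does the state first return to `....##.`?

2

####..#
....##.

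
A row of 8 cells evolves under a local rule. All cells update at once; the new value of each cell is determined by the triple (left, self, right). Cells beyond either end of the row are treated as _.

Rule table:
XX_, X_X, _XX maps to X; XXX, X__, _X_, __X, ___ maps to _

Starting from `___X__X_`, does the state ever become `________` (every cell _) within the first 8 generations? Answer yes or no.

yes

________
all cells are _ at generation 1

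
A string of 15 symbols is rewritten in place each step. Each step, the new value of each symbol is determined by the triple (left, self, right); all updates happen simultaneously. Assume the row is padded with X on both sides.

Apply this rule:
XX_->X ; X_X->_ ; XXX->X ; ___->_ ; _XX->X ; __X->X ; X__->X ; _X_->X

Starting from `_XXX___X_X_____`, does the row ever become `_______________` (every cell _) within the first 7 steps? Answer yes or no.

no

_XXXX_XX_XX___X
_XXXX_XX_XXX_XX
_XXXX_XX_XXX_XX  (fixed point — unchanged through step 7)
step 7 is _XXXX_XX_XXX_XX, still not uniform _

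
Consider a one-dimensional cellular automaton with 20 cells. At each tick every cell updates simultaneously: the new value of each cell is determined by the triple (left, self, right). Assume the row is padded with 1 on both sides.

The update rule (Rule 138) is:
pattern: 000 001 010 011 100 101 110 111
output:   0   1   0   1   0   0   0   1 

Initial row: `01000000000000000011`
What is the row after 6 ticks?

00000000000000000111
00000000000000001111
00000000000000011111
00000000000000111111
00000000000001111111
00000000000011111111

00000000000011111111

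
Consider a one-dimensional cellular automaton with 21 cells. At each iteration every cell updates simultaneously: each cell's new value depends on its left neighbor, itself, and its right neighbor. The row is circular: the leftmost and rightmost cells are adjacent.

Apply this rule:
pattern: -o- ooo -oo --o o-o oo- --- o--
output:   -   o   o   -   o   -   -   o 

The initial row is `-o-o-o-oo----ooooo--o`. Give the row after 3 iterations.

--o-oo-o-o-o-oo-o-o-o

iteration 1: o-o-o-oo-o---oooo-o--
iteration 2: -o-o-oo-o-o--ooo-o-o-
iteration 3: --o-oo-o-o-o-oo-o-o-o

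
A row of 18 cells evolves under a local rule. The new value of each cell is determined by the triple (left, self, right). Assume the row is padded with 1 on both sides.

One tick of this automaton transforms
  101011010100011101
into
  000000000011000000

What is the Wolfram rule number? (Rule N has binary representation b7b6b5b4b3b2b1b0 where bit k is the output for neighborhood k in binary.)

position 14: 111 → 0  (bit 7 = 0)
position 0: 110 → 0  (bit 6 = 0)
position 1: 101 → 0  (bit 5 = 0)
position 10: 100 → 1  (bit 4 = 1)
position 4: 011 → 0  (bit 3 = 0)
position 2: 010 → 0  (bit 2 = 0)
position 12: 001 → 0  (bit 1 = 0)
position 11: 000 → 1  (bit 0 = 1)
bits b7..b0 = 00010001 = 17

17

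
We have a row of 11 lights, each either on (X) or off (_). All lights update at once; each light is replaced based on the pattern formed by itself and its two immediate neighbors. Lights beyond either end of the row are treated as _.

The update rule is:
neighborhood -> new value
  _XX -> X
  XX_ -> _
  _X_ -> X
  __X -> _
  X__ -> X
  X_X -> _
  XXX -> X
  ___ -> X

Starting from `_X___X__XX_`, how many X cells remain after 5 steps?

_XXX_XX_X_X
_XX__X__X_X
_X_X_XX_X_X
_X_X_X__X_X
_X_X_XX_X_X
count of X: 6

6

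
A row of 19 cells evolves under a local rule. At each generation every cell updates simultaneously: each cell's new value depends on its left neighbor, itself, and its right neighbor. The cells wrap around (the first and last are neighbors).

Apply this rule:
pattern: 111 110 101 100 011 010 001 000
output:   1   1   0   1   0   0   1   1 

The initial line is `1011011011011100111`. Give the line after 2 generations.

1110110110110111001

generation 1: 1001001001001111011
generation 2: 1110110110110111001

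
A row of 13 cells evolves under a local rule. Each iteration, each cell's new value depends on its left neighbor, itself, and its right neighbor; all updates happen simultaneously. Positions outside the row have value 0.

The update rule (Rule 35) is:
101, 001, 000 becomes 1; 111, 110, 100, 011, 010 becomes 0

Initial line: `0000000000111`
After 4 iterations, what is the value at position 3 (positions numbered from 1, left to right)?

0

1111111111000
0000000000011
1111111111100
0000000000001
position 3 holds 0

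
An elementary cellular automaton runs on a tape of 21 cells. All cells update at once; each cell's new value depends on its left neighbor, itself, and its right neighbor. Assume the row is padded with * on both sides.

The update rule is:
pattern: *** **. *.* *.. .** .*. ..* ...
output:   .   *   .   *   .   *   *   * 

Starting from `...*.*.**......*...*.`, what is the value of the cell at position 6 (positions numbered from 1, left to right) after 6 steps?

*

****.*..************.
...*.***...........*.
****...*************.
...****............*.
***...**************.
..****.............*.
position 6 holds *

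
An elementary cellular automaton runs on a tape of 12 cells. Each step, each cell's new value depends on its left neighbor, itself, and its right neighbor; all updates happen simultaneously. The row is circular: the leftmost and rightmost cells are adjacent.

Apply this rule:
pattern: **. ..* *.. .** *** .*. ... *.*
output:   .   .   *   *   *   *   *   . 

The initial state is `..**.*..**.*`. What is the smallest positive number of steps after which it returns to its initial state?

2

step 1: *.*..**.*..*
step 2: ..**.*..**.*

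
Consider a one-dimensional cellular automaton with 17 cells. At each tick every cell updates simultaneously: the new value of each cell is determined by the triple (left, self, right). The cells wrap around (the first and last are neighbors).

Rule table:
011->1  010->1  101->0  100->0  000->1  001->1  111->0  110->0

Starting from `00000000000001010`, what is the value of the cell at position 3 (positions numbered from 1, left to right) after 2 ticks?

0

11111111111111010
10000000000000010
position 3 holds 0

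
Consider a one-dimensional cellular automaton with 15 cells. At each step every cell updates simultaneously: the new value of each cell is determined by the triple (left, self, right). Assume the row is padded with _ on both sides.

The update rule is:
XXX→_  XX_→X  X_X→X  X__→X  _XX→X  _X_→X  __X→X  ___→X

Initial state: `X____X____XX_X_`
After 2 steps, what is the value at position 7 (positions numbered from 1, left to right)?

_

XXXXXXXXXXXXXXX
X_____________X
position 7 holds _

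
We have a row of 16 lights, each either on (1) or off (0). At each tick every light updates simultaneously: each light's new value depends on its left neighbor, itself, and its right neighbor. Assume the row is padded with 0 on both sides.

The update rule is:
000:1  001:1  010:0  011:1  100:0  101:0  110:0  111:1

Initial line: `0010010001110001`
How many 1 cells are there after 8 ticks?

8

tick 1: 1100100111100110
tick 2: 1001001111001100
tick 3: 0010011110011001
tick 4: 1100111100110010
tick 5: 1001111001100100
tick 6: 0011110011001001
tick 7: 1111100110010010
tick 8: 1111001100100100
count of 1: 8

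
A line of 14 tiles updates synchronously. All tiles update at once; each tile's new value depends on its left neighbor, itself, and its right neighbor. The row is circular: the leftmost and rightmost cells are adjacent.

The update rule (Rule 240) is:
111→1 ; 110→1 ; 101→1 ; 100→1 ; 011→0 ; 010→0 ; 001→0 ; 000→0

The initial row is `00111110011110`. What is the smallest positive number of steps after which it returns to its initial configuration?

14

step 1: 00011111001111
step 2: 10001111100111
step 3: 11000111110011
step 4: 11100011111001
step 5: 11110001111100
step 6: 01111000111110
step 7: 00111100011111
step 8: 10011110001111
step 9: 11001111000111
step 10: 11100111100011
step 11: 11110011110001
step 12: 11111001111000
step 13: 01111100111100
step 14: 00111110011110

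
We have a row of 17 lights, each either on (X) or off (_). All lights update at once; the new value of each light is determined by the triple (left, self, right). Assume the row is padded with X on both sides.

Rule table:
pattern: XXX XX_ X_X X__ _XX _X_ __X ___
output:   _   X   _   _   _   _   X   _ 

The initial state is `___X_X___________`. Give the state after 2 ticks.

tick 1: __X_____________X
tick 2: _X_____________X_

_X_____________X_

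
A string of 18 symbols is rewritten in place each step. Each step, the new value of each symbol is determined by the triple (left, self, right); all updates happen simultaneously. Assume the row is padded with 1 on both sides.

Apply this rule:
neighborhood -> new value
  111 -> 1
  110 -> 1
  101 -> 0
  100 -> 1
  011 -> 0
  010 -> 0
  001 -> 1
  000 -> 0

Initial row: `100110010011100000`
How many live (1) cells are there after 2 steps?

10

111011101101110001
111001100100111010
count of 1: 10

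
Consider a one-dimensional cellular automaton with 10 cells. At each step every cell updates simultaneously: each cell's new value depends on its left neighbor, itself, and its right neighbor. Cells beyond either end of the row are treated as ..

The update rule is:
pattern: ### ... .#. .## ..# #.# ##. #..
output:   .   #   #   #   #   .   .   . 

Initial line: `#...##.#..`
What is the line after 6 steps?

#.#.#.#...

#.###..#.#
#.#...##.#
#.#.###..#
#.#.#...##
#.#.#.###.
#.#.#.#...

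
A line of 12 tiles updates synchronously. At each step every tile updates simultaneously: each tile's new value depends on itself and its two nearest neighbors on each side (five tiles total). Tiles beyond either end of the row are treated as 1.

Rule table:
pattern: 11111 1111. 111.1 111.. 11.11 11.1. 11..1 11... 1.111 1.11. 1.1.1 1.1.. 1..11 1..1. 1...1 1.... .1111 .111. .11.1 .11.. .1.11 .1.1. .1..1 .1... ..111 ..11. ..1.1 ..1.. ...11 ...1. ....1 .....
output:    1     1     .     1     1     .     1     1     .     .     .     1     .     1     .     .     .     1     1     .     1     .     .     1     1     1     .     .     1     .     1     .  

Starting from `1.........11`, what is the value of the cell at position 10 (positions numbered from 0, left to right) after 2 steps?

.

11......111.
111...1111.1
position 10 holds .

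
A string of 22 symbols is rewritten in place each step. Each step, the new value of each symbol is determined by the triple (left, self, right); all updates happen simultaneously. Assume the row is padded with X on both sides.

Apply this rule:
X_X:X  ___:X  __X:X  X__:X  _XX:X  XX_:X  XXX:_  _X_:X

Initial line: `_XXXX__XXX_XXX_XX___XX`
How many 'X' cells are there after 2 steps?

XX__XXXX_XXX_XXXXXXXX_
_XXXX__XXX_XXX______XX
count of X: 12

12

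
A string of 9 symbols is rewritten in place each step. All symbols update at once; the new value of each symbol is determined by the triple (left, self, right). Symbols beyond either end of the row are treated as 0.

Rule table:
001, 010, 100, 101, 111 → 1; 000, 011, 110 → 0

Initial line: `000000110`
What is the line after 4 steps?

000001001
000011111
000101110
001110101

001110101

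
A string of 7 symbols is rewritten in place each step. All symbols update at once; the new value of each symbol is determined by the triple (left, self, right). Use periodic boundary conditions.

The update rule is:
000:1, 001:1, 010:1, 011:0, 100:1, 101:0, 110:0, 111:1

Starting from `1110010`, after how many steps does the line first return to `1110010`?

0101110
1100101
1011100
1001011
0111001
0010111
1110010

7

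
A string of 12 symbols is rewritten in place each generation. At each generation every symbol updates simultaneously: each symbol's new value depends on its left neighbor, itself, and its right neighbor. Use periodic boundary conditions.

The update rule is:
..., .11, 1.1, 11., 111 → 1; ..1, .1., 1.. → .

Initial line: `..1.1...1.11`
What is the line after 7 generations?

generation 1: ...1..1..111
generation 2: .1.......111
generation 3: 1..11111.111
generation 4: 1..111111111
generation 5: 1..111111111  (fixed point — unchanged through generation 7)

1..111111111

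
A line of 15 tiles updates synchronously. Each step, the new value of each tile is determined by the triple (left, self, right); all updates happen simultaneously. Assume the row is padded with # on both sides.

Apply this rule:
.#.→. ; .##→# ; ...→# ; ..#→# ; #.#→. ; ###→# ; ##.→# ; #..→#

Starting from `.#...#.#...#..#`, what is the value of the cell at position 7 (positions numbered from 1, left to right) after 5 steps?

..###...###.###
###########.###
###########.###  (fixed point — unchanged through step 5)
position 7 holds #

#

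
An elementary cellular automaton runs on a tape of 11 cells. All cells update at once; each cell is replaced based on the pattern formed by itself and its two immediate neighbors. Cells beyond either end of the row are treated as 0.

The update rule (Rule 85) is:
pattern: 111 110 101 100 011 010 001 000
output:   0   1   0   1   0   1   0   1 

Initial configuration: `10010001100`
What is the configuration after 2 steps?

01000110001

11011100111
01000110001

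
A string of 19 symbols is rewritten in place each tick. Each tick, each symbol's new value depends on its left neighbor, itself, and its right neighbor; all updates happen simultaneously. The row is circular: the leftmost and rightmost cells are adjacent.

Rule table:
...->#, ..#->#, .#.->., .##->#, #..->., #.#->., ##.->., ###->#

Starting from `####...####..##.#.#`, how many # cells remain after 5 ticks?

13

tick 1: ###..#####..##....#
tick 2: ##..#####..##..####
tick 3: #..#####..##..#####
tick 4: ..#####..##..######
tick 5: .#####..##..######.
count of #: 13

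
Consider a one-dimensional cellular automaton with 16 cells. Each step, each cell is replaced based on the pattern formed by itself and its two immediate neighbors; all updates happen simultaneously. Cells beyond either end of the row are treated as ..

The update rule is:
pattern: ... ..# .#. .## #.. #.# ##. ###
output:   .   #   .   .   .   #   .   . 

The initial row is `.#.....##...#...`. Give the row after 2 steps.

step 1: #.....#....#....
step 2: .....#....#.....

.....#....#.....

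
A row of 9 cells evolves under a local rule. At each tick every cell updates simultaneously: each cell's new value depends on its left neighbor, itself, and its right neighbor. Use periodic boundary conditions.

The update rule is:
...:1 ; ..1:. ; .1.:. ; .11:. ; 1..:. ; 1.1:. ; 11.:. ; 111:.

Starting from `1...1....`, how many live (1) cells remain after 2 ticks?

..1...11.
1...1....
count of 1: 2

2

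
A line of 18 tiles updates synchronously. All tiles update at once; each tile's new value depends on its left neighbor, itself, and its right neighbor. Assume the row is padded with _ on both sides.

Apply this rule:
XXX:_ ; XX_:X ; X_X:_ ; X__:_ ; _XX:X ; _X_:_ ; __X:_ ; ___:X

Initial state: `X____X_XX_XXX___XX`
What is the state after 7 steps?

__XX___XX_X_X_X_XX
X_XX_X_XX_______XX
__XX___XX_XXXXX_XX
X_XX_X_XX_X___X_XX
__XX___XX___X___XX
X_XX_X_XX_X___X_XX  (repeats step 4; period 2)
step 7: __XX___XX___X___XX

__XX___XX___X___XX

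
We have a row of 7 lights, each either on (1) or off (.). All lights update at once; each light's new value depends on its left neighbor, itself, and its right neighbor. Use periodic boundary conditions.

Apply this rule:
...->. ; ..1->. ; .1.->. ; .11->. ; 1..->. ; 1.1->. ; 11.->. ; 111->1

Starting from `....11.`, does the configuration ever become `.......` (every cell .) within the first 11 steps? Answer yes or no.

.......
all cells are . at step 1

yes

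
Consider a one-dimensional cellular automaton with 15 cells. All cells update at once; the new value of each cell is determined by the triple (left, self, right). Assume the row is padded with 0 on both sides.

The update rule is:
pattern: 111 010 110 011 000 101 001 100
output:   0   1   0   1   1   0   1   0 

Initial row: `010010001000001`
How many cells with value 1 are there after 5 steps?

10

110110111011111
100100100010000
101101101110111
101001001000100
101011011011101
count of 1: 10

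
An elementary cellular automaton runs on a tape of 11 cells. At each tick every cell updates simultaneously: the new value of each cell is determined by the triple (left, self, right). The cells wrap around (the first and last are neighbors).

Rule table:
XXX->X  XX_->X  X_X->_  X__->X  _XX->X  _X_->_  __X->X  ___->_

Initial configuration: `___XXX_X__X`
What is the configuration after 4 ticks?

tick 1: X_XXXX__XX_
tick 2: __XXXXXXXX_
tick 3: _XXXXXXXXXX
tick 4: _XXXXXXXXXX

_XXXXXXXXXX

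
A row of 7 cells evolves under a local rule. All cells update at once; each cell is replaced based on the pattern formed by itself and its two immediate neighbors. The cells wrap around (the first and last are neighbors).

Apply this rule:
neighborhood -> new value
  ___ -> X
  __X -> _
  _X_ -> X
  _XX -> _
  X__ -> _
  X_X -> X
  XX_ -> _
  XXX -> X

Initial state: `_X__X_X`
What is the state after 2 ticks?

X____XX

tick 1: XX__XXX
tick 2: X____XX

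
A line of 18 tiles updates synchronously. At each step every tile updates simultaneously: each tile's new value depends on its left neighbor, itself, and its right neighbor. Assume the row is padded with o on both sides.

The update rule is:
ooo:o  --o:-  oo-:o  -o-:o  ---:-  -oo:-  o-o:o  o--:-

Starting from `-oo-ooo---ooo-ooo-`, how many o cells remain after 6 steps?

9

o-oo-oo----ooo-ooo
oo-oo-o-----ooo-oo
ooo-ooo------ooo-o
oooo-oo-------ooo-
ooooo-o--------ooo
ooooooo---------oo
count of o: 9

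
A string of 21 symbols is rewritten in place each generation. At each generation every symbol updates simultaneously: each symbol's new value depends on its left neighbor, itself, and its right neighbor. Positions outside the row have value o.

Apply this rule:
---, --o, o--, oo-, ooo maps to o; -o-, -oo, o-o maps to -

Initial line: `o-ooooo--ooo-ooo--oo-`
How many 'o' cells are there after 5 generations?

o--oooooo-oo--oooo-o-
ooo-ooooo--ooo-ooo---
ooo--oooooo-oo--ooooo
ooooo-ooooo--ooo-oooo
ooooo--oooooo-oo--ooo
count of o: 16

16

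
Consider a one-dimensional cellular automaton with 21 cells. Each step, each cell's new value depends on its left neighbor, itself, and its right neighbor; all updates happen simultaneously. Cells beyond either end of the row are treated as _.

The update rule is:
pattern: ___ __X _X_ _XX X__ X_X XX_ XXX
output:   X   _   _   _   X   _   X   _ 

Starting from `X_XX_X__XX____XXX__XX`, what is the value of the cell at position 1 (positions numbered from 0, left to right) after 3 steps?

X

___X__X__XXXX___XX__X
XX__X__X____XXX__XX__
_XX__X__XXX___XX__XXX
position 1 holds X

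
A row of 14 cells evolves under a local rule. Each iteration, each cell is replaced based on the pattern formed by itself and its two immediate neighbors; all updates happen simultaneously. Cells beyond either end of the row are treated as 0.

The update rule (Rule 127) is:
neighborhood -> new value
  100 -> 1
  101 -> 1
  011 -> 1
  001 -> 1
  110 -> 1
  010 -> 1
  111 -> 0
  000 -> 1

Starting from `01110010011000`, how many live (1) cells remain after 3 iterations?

12

11011111111111
11110000000001
10011111111111
count of 1: 12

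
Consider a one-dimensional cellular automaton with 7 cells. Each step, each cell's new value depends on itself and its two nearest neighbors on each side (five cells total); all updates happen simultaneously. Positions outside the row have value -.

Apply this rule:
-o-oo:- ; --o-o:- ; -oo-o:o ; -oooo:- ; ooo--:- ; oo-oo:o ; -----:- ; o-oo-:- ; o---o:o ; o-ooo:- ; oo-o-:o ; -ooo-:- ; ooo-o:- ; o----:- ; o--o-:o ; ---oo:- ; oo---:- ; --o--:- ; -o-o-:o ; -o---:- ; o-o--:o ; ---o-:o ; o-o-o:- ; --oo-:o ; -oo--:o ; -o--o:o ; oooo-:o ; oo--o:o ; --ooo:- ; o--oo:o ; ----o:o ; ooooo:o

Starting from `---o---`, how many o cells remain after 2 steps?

-oo----
-oo----
count of o: 2

2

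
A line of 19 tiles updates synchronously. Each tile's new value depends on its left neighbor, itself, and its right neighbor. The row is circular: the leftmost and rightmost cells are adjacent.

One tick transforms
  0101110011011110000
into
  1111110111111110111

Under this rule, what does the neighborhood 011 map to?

At position 3 the neighborhood is 011; the next row has 1 there.

1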